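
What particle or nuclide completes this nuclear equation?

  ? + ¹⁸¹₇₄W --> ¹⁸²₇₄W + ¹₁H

deuteron

Conserve mass number: A + 181 = 182 + 1, so A = 2.
Conserve atomic number: Z + 74 = 74 + 1, so Z = 1.
A = 2 and Z = 1 is ²₁H — a deuteron.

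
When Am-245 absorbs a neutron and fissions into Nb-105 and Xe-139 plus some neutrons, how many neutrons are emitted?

2

Conserve mass number: 246 = 105 + 139 + k, so k = 246 − 244 = 2.
Check atomic number: 95 = 41 + 54 + 0 = 95. ✓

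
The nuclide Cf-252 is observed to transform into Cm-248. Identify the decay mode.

ΔA = 248 − 252 = -4; ΔZ = 96 − 98 = -2.
A drops by 4 and Z drops by 2 — the signature of alpha emission.

alpha decay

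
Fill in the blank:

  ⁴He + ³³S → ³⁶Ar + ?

Conserve mass number: 4 + 33 = 36 + A, so A = 1.
Conserve atomic number: 2 + 16 = 18 + Z, so Z = 0.
A = 1 and Z = 0 is ¹n — a neutron.

neutron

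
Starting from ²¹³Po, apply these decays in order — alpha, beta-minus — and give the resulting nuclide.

Start: (A, Z) = (213, 84).
After α: (209, 82).
After β⁻: (209, 83).
Z = 83 is bismuth.

Bi-209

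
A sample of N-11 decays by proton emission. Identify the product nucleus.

C-10

Proton emission: mass number changes by -1, atomic number by -1.
A: 11 − 1 = 10; Z: 7 − 1 = 6.
Z = 6 is carbon, so the daughter is C-10.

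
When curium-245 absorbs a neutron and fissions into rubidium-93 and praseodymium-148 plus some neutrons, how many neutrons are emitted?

5

Conserve mass number: 246 = 93 + 148 + k, so k = 246 − 241 = 5.
Check atomic number: 96 = 37 + 59 + 0 = 96. ✓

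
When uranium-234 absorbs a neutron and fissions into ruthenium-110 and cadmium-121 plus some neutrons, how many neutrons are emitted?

Conserve mass number: 235 = 110 + 121 + k, so k = 235 − 231 = 4.
Check atomic number: 92 = 44 + 48 + 0 = 92. ✓

4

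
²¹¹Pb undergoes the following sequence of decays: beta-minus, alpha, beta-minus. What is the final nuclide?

Pb-207

Start: (A, Z) = (211, 82).
After β⁻: (211, 83).
After α: (207, 81).
After β⁻: (207, 82).
Z = 82 is lead.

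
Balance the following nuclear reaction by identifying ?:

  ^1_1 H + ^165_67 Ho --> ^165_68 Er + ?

neutron

Conserve mass number: 1 + 165 = 165 + A, so A = 1.
Conserve atomic number: 1 + 67 = 68 + Z, so Z = 0.
A = 1 and Z = 0 is ^1_0 n — a neutron.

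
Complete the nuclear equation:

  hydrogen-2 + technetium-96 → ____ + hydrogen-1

Tc-97

Conserve mass number: 2 + 96 = A + 1, so A = 97.
Conserve atomic number: 1 + 43 = Z + 1, so Z = 43.
Z = 43 is technetium, so the species is technetium-97.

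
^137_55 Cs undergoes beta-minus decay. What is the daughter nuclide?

Beta-minus decay: mass number changes by +0, atomic number by +1.
A: 137 = 137; Z: 55 + 1 = 56.
Z = 56 is barium, so the daughter is ^137_56 Ba.

Ba-137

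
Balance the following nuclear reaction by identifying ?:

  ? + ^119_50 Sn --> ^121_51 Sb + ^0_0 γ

deuteron

Conserve mass number: A + 119 = 121 + 0, so A = 2.
Conserve atomic number: Z + 50 = 51 + 0, so Z = 1.
A = 2 and Z = 1 is ^2_1 H — a deuteron.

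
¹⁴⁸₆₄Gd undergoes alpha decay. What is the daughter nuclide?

Alpha decay: mass number changes by -4, atomic number by -2.
A: 148 − 4 = 144; Z: 64 − 2 = 62.
Z = 62 is samarium, so the daughter is ¹⁴⁴₆₂Sm.

Sm-144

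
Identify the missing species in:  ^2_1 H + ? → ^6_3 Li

Conserve mass number: 2 + A = 6, so A = 4.
Conserve atomic number: 1 + Z = 3, so Z = 2.
A = 4 and Z = 2 is ^4_2 He — an alpha particle.

alpha particle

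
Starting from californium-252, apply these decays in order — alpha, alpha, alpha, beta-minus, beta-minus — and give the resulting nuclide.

Pu-240

Start: (A, Z) = (252, 98).
After α: (248, 96).
After α: (244, 94).
After α: (240, 92).
After β⁻: (240, 93).
After β⁻: (240, 94).
Z = 94 is plutonium.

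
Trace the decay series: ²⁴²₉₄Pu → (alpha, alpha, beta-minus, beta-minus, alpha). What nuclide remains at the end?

Start: (A, Z) = (242, 94).
After α: (238, 92).
After α: (234, 90).
After β⁻: (234, 91).
After β⁻: (234, 92).
After α: (230, 90).
Z = 90 is thorium.

Th-230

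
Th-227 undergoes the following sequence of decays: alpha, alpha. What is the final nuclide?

Start: (A, Z) = (227, 90).
After α: (223, 88).
After α: (219, 86).
Z = 86 is radon.

Rn-219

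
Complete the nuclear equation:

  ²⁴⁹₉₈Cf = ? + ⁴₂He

Cm-245

Conserve mass number: 249 = A + 4, so A = 245.
Conserve atomic number: 98 = Z + 2, so Z = 96.
Z = 96 is curium, so the species is ²⁴⁵₉₆Cm.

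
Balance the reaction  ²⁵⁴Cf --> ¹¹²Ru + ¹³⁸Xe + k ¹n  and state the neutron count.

Conserve mass number: 254 = 112 + 138 + k, so k = 254 − 250 = 4.
Check atomic number: 98 = 44 + 54 + 0 = 98. ✓

4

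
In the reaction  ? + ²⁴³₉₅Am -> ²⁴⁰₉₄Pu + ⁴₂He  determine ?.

proton

Conserve mass number: A + 243 = 240 + 4, so A = 1.
Conserve atomic number: Z + 95 = 94 + 2, so Z = 1.
A = 1 and Z = 1 is ¹₁H — a proton.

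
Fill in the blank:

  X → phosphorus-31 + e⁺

S-31

Conserve mass number: A = 31 + 0, so A = 31.
Conserve atomic number: Z = 15 + 1, so Z = 16.
Z = 16 is sulfur, so the species is sulfur-31.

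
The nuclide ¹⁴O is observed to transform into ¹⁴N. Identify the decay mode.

ΔA = 14 − 14 = 0; ΔZ = 7 − 8 = -1.
A is unchanged and Z drops by 1 — a proton has become a neutron (β⁺ emission or electron capture).

beta-plus decay or electron capture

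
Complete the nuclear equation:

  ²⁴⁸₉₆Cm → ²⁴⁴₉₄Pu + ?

alpha particle

Conserve mass number: 248 = 244 + A, so A = 4.
Conserve atomic number: 96 = 94 + Z, so Z = 2.
A = 4 and Z = 2 is ⁴₂He — an alpha particle.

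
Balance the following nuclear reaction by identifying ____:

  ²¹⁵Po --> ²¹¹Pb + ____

alpha particle

Conserve mass number: 215 = 211 + A, so A = 4.
Conserve atomic number: 84 = 82 + Z, so Z = 2.
A = 4 and Z = 2 is ⁴He — an alpha particle.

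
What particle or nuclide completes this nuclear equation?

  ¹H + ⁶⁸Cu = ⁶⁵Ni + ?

Conserve mass number: 1 + 68 = 65 + A, so A = 4.
Conserve atomic number: 1 + 29 = 28 + Z, so Z = 2.
A = 4 and Z = 2 is ⁴He — an alpha particle.

alpha particle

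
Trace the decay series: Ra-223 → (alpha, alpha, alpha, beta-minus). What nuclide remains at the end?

Bi-211

Start: (A, Z) = (223, 88).
After α: (219, 86).
After α: (215, 84).
After α: (211, 82).
After β⁻: (211, 83).
Z = 83 is bismuth.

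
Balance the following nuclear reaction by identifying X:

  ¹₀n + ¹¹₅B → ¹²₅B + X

gamma ray

Conserve mass number: 1 + 11 = 12 + A, so A = 0.
Conserve atomic number: 0 + 5 = 5 + Z, so Z = 0.
A = 0 and Z = 0 is ⁰₀γ — a gamma ray.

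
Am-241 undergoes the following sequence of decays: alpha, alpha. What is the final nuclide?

Start: (A, Z) = (241, 95).
After α: (237, 93).
After α: (233, 91).
Z = 91 is protactinium.

Pa-233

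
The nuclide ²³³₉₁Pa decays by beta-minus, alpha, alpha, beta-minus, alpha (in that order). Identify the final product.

Start: (A, Z) = (233, 91).
After β⁻: (233, 92).
After α: (229, 90).
After α: (225, 88).
After β⁻: (225, 89).
After α: (221, 87).
Z = 87 is francium.

Fr-221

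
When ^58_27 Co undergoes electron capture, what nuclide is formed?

Electron capture: mass number changes by +0, atomic number by -1.
A: 58 = 58; Z: 27 − 1 = 26.
Z = 26 is iron, so the daughter is ^58_26 Fe.

Fe-58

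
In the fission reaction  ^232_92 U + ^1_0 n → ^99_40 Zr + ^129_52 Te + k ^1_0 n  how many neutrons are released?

Conserve mass number: 233 = 99 + 129 + k, so k = 233 − 228 = 5.
Check atomic number: 92 = 40 + 52 + 0 = 92. ✓

5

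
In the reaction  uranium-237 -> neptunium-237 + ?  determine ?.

beta-minus particle

Conserve mass number: 237 = 237 + A, so A = 0.
Conserve atomic number: 92 = 93 + Z, so Z = -1.
A = 0 and Z = -1 is e⁻ — a beta-minus particle.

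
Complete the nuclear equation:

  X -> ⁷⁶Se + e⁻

As-76

Conserve mass number: A = 76 + 0, so A = 76.
Conserve atomic number: Z = 34 − 1, so Z = 33.
Z = 33 is arsenic, so the species is ⁷⁶As.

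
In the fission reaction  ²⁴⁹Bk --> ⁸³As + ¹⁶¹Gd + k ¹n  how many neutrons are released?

Conserve mass number: 249 = 83 + 161 + k, so k = 249 − 244 = 5.
Check atomic number: 97 = 33 + 64 + 0 = 97. ✓

5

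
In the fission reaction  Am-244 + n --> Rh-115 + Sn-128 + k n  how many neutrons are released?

2

Conserve mass number: 245 = 115 + 128 + k, so k = 245 − 243 = 2.
Check atomic number: 95 = 45 + 50 + 0 = 95. ✓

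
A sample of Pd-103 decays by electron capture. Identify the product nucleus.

Electron capture: mass number changes by +0, atomic number by -1.
A: 103 = 103; Z: 46 − 1 = 45.
Z = 45 is rhodium, so the daughter is Rh-103.

Rh-103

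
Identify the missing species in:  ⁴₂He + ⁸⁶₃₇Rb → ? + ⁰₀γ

Y-90

Conserve mass number: 4 + 86 = A + 0, so A = 90.
Conserve atomic number: 2 + 37 = Z + 0, so Z = 39.
Z = 39 is yttrium, so the species is ⁹⁰₃₉Y.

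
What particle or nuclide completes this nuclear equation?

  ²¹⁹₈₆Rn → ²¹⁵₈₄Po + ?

alpha particle

Conserve mass number: 219 = 215 + A, so A = 4.
Conserve atomic number: 86 = 84 + Z, so Z = 2.
A = 4 and Z = 2 is ⁴₂He — an alpha particle.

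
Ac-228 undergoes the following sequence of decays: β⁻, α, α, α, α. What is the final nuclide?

Pb-212

Start: (A, Z) = (228, 89).
After β⁻: (228, 90).
After α: (224, 88).
After α: (220, 86).
After α: (216, 84).
After α: (212, 82).
Z = 82 is lead.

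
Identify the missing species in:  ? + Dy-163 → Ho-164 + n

deuteron

Conserve mass number: A + 163 = 164 + 1, so A = 2.
Conserve atomic number: Z + 66 = 67 + 0, so Z = 1.
A = 2 and Z = 1 is H-2 — a deuteron.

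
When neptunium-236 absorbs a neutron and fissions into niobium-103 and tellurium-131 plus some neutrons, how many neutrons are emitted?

3

Conserve mass number: 237 = 103 + 131 + k, so k = 237 − 234 = 3.
Check atomic number: 93 = 41 + 52 + 0 = 93. ✓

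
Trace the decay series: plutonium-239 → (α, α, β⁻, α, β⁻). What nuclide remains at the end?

Th-227

Start: (A, Z) = (239, 94).
After α: (235, 92).
After α: (231, 90).
After β⁻: (231, 91).
After α: (227, 89).
After β⁻: (227, 90).
Z = 90 is thorium.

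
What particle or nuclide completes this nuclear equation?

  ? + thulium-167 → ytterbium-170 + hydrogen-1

Conserve mass number: A + 167 = 170 + 1, so A = 4.
Conserve atomic number: Z + 69 = 70 + 1, so Z = 2.
A = 4 and Z = 2 is helium-4 — an alpha particle.

alpha particle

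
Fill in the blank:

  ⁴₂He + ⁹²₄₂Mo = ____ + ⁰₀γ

Conserve mass number: 4 + 92 = A + 0, so A = 96.
Conserve atomic number: 2 + 42 = Z + 0, so Z = 44.
Z = 44 is ruthenium, so the species is ⁹⁶₄₄Ru.

Ru-96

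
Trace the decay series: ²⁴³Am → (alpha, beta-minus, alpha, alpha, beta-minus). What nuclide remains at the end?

Pa-231

Start: (A, Z) = (243, 95).
After α: (239, 93).
After β⁻: (239, 94).
After α: (235, 92).
After α: (231, 90).
After β⁻: (231, 91).
Z = 91 is protactinium.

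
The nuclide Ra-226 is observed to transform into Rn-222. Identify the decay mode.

ΔA = 222 − 226 = -4; ΔZ = 86 − 88 = -2.
A drops by 4 and Z drops by 2 — the signature of alpha emission.

alpha decay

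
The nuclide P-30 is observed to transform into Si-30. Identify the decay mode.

beta-plus decay or electron capture

ΔA = 30 − 30 = 0; ΔZ = 14 − 15 = -1.
A is unchanged and Z drops by 1 — a proton has become a neutron (β⁺ emission or electron capture).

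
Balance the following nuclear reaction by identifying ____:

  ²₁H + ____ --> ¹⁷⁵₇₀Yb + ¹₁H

Yb-174

Conserve mass number: 2 + A = 175 + 1, so A = 174.
Conserve atomic number: 1 + Z = 70 + 1, so Z = 70.
Z = 70 is ytterbium, so the species is ¹⁷⁴₇₀Yb.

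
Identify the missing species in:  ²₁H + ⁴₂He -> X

Li-6

Conserve mass number: 2 + 4 = A, so A = 6.
Conserve atomic number: 1 + 2 = Z, so Z = 3.
Z = 3 is lithium, so the species is ⁶₃Li.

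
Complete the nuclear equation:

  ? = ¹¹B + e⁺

Conserve mass number: A = 11 + 0, so A = 11.
Conserve atomic number: Z = 5 + 1, so Z = 6.
Z = 6 is carbon, so the species is ¹¹C.

C-11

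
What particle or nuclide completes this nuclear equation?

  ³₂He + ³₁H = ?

Conserve mass number: 3 + 3 = A, so A = 6.
Conserve atomic number: 2 + 1 = Z, so Z = 3.
Z = 3 is lithium, so the species is ⁶₃Li.

Li-6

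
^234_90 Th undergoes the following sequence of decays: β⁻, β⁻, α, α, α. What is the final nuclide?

Start: (A, Z) = (234, 90).
After β⁻: (234, 91).
After β⁻: (234, 92).
After α: (230, 90).
After α: (226, 88).
After α: (222, 86).
Z = 86 is radon.

Rn-222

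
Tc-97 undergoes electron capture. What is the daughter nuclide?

Electron capture: mass number changes by +0, atomic number by -1.
A: 97 = 97; Z: 43 − 1 = 42.
Z = 42 is molybdenum, so the daughter is Mo-97.

Mo-97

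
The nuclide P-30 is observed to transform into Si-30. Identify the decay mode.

ΔA = 30 − 30 = 0; ΔZ = 14 − 15 = -1.
A is unchanged and Z drops by 1 — a proton has become a neutron (β⁺ emission or electron capture).

beta-plus decay or electron capture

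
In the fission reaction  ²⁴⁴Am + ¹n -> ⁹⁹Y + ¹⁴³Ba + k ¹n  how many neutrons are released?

Conserve mass number: 245 = 99 + 143 + k, so k = 245 − 242 = 3.
Check atomic number: 95 = 39 + 56 + 0 = 95. ✓

3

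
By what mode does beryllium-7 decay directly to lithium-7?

ΔA = 7 − 7 = 0; ΔZ = 3 − 4 = -1.
A is unchanged and Z drops by 1 — a proton has become a neutron (β⁺ emission or electron capture).

beta-plus decay or electron capture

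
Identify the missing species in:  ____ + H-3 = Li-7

alpha particle

Conserve mass number: A + 3 = 7, so A = 4.
Conserve atomic number: Z + 1 = 3, so Z = 2.
A = 4 and Z = 2 is He-4 — an alpha particle.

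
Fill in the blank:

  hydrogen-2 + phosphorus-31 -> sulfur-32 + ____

neutron

Conserve mass number: 2 + 31 = 32 + A, so A = 1.
Conserve atomic number: 1 + 15 = 16 + Z, so Z = 0.
A = 1 and Z = 0 is neutron — a neutron.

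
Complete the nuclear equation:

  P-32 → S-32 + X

beta-minus particle

Conserve mass number: 32 = 32 + A, so A = 0.
Conserve atomic number: 15 = 16 + Z, so Z = -1.
A = 0 and Z = -1 is e⁻ — a beta-minus particle.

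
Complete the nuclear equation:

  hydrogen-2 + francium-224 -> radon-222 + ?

Conserve mass number: 2 + 224 = 222 + A, so A = 4.
Conserve atomic number: 1 + 87 = 86 + Z, so Z = 2.
A = 4 and Z = 2 is helium-4 — an alpha particle.

alpha particle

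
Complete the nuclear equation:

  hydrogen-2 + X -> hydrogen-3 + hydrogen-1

Conserve mass number: 2 + A = 3 + 1, so A = 2.
Conserve atomic number: 1 + Z = 1 + 1, so Z = 1.
A = 2 and Z = 1 is hydrogen-2 — a deuteron.

deuteron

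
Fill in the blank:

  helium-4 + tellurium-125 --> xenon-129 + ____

Conserve mass number: 4 + 125 = 129 + A, so A = 0.
Conserve atomic number: 2 + 52 = 54 + Z, so Z = 0.
A = 0 and Z = 0 is γ — a gamma ray.

gamma ray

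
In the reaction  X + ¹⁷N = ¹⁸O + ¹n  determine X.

deuteron

Conserve mass number: A + 17 = 18 + 1, so A = 2.
Conserve atomic number: Z + 7 = 8 + 0, so Z = 1.
A = 2 and Z = 1 is ²H — a deuteron.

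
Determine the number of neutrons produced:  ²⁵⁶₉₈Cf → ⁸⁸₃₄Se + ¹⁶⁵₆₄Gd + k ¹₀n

Conserve mass number: 256 = 88 + 165 + k, so k = 256 − 253 = 3.
Check atomic number: 98 = 34 + 64 + 0 = 98. ✓

3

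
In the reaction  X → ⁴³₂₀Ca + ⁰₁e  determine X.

Sc-43

Conserve mass number: A = 43 + 0, so A = 43.
Conserve atomic number: Z = 20 + 1, so Z = 21.
Z = 21 is scandium, so the species is ⁴³₂₁Sc.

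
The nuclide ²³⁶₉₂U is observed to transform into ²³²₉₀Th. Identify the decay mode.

ΔA = 232 − 236 = -4; ΔZ = 90 − 92 = -2.
A drops by 4 and Z drops by 2 — the signature of alpha emission.

alpha decay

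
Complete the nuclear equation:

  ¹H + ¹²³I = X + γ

Xe-124

Conserve mass number: 1 + 123 = A + 0, so A = 124.
Conserve atomic number: 1 + 53 = Z + 0, so Z = 54.
Z = 54 is xenon, so the species is ¹²⁴Xe.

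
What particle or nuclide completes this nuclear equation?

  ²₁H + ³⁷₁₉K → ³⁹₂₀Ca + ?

gamma ray

Conserve mass number: 2 + 37 = 39 + A, so A = 0.
Conserve atomic number: 1 + 19 = 20 + Z, so Z = 0.
A = 0 and Z = 0 is ⁰₀γ — a gamma ray.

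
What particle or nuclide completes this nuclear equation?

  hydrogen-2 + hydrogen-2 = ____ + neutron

He-3

Conserve mass number: 2 + 2 = A + 1, so A = 3.
Conserve atomic number: 1 + 1 = Z + 0, so Z = 2.
Z = 2 is helium, so the species is helium-3.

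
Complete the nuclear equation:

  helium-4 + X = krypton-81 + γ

Conserve mass number: 4 + A = 81 + 0, so A = 77.
Conserve atomic number: 2 + Z = 36 + 0, so Z = 34.
Z = 34 is selenium, so the species is selenium-77.

Se-77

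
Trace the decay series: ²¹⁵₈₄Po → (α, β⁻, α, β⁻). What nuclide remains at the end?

Pb-207

Start: (A, Z) = (215, 84).
After α: (211, 82).
After β⁻: (211, 83).
After α: (207, 81).
After β⁻: (207, 82).
Z = 82 is lead.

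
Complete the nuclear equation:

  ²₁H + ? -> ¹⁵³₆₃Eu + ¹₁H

Conserve mass number: 2 + A = 153 + 1, so A = 152.
Conserve atomic number: 1 + Z = 63 + 1, so Z = 63.
Z = 63 is europium, so the species is ¹⁵²₆₃Eu.

Eu-152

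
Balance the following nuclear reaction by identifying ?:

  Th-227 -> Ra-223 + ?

alpha particle

Conserve mass number: 227 = 223 + A, so A = 4.
Conserve atomic number: 90 = 88 + Z, so Z = 2.
A = 4 and Z = 2 is He-4 — an alpha particle.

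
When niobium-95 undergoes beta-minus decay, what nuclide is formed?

Beta-minus decay: mass number changes by +0, atomic number by +1.
A: 95 = 95; Z: 41 + 1 = 42.
Z = 42 is molybdenum, so the daughter is molybdenum-95.

Mo-95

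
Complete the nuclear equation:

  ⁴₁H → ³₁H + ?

Conserve mass number: 4 = 3 + A, so A = 1.
Conserve atomic number: 1 = 1 + Z, so Z = 0.
A = 1 and Z = 0 is ¹₀n — a neutron.

neutron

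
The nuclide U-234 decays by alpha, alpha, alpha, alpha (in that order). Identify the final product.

Po-218

Start: (A, Z) = (234, 92).
After α: (230, 90).
After α: (226, 88).
After α: (222, 86).
After α: (218, 84).
Z = 84 is polonium.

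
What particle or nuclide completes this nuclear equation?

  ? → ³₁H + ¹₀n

H-4

Conserve mass number: A = 3 + 1, so A = 4.
Conserve atomic number: Z = 1 + 0, so Z = 1.
Z = 1 is hydrogen, so the species is ⁴₁H.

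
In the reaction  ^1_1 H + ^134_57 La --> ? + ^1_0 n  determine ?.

Conserve mass number: 1 + 134 = A + 1, so A = 134.
Conserve atomic number: 1 + 57 = Z + 0, so Z = 58.
Z = 58 is cerium, so the species is ^134_58 Ce.

Ce-134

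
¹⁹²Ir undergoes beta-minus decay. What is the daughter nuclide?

Pt-192

Beta-minus decay: mass number changes by +0, atomic number by +1.
A: 192 = 192; Z: 77 + 1 = 78.
Z = 78 is platinum, so the daughter is ¹⁹²Pt.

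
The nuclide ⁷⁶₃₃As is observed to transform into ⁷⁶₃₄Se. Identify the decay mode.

beta-minus decay

ΔA = 76 − 76 = 0; ΔZ = 34 − 33 = +1.
A is unchanged and Z rises by 1 — a neutron has become a proton (β⁻ decay).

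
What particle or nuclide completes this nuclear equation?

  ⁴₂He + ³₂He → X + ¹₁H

Conserve mass number: 4 + 3 = A + 1, so A = 6.
Conserve atomic number: 2 + 2 = Z + 1, so Z = 3.
Z = 3 is lithium, so the species is ⁶₃Li.

Li-6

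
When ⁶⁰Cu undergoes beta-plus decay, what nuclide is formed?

Ni-60

Beta-plus decay: mass number changes by +0, atomic number by -1.
A: 60 = 60; Z: 29 − 1 = 28.
Z = 28 is nickel, so the daughter is ⁶⁰Ni.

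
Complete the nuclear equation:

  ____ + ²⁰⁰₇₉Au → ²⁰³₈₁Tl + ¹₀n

Conserve mass number: A + 200 = 203 + 1, so A = 4.
Conserve atomic number: Z + 79 = 81 + 0, so Z = 2.
A = 4 and Z = 2 is ⁴₂He — an alpha particle.

alpha particle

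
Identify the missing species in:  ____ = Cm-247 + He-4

Cf-251

Conserve mass number: A = 247 + 4, so A = 251.
Conserve atomic number: Z = 96 + 2, so Z = 98.
Z = 98 is californium, so the species is Cf-251.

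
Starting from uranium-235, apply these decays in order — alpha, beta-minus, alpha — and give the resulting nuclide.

Ac-227

Start: (A, Z) = (235, 92).
After α: (231, 90).
After β⁻: (231, 91).
After α: (227, 89).
Z = 89 is actinium.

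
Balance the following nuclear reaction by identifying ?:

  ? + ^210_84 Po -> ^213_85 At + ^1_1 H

alpha particle

Conserve mass number: A + 210 = 213 + 1, so A = 4.
Conserve atomic number: Z + 84 = 85 + 1, so Z = 2.
A = 4 and Z = 2 is ^4_2 He — an alpha particle.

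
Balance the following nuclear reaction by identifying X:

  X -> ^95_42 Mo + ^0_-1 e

Nb-95

Conserve mass number: A = 95 + 0, so A = 95.
Conserve atomic number: Z = 42 − 1, so Z = 41.
Z = 41 is niobium, so the species is ^95_41 Nb.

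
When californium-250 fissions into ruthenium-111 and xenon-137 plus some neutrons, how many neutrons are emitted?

2

Conserve mass number: 250 = 111 + 137 + k, so k = 250 − 248 = 2.
Check atomic number: 98 = 44 + 54 + 0 = 98. ✓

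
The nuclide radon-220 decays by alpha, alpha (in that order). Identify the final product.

Start: (A, Z) = (220, 86).
After α: (216, 84).
After α: (212, 82).
Z = 82 is lead.

Pb-212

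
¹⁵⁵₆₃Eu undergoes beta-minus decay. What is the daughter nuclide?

Beta-minus decay: mass number changes by +0, atomic number by +1.
A: 155 = 155; Z: 63 + 1 = 64.
Z = 64 is gadolinium, so the daughter is ¹⁵⁵₆₄Gd.

Gd-155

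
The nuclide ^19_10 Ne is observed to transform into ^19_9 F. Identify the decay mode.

beta-plus decay or electron capture

ΔA = 19 − 19 = 0; ΔZ = 9 − 10 = -1.
A is unchanged and Z drops by 1 — a proton has become a neutron (β⁺ emission or electron capture).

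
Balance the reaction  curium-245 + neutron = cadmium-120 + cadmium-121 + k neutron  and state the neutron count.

Conserve mass number: 246 = 120 + 121 + k, so k = 246 − 241 = 5.
Check atomic number: 96 = 48 + 48 + 0 = 96. ✓

5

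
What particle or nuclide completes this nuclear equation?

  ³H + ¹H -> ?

Conserve mass number: 3 + 1 = A, so A = 4.
Conserve atomic number: 1 + 1 = Z, so Z = 2.
A = 4 and Z = 2 is ⁴He — an alpha particle.

He-4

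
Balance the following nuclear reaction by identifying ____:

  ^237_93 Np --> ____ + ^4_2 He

Pa-233

Conserve mass number: 237 = A + 4, so A = 233.
Conserve atomic number: 93 = Z + 2, so Z = 91.
Z = 91 is protactinium, so the species is ^233_91 Pa.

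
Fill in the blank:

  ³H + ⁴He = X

Li-7

Conserve mass number: 3 + 4 = A, so A = 7.
Conserve atomic number: 1 + 2 = Z, so Z = 3.
Z = 3 is lithium, so the species is ⁷Li.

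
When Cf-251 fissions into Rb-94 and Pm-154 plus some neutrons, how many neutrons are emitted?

Conserve mass number: 251 = 94 + 154 + k, so k = 251 − 248 = 3.
Check atomic number: 98 = 37 + 61 + 0 = 98. ✓

3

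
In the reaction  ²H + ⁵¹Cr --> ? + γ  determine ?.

Mn-53

Conserve mass number: 2 + 51 = A + 0, so A = 53.
Conserve atomic number: 1 + 24 = Z + 0, so Z = 25.
Z = 25 is manganese, so the species is ⁵³Mn.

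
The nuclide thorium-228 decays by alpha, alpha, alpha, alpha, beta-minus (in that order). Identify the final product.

Bi-212

Start: (A, Z) = (228, 90).
After α: (224, 88).
After α: (220, 86).
After α: (216, 84).
After α: (212, 82).
After β⁻: (212, 83).
Z = 83 is bismuth.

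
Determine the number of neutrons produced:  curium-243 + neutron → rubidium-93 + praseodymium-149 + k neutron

2

Conserve mass number: 244 = 93 + 149 + k, so k = 244 − 242 = 2.
Check atomic number: 96 = 37 + 59 + 0 = 96. ✓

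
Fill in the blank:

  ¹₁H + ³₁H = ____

He-4

Conserve mass number: 1 + 3 = A, so A = 4.
Conserve atomic number: 1 + 1 = Z, so Z = 2.
A = 4 and Z = 2 is ⁴₂He — an alpha particle.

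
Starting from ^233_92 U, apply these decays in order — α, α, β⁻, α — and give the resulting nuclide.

Start: (A, Z) = (233, 92).
After α: (229, 90).
After α: (225, 88).
After β⁻: (225, 89).
After α: (221, 87).
Z = 87 is francium.

Fr-221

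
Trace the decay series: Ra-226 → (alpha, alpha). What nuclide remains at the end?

Start: (A, Z) = (226, 88).
After α: (222, 86).
After α: (218, 84).
Z = 84 is polonium.

Po-218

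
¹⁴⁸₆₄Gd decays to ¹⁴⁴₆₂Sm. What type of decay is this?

ΔA = 144 − 148 = -4; ΔZ = 62 − 64 = -2.
A drops by 4 and Z drops by 2 — the signature of alpha emission.

alpha decay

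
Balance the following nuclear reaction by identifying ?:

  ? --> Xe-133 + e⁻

Conserve mass number: A = 133 + 0, so A = 133.
Conserve atomic number: Z = 54 − 1, so Z = 53.
Z = 53 is iodine, so the species is I-133.

I-133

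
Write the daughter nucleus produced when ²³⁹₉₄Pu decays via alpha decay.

Alpha decay: mass number changes by -4, atomic number by -2.
A: 239 − 4 = 235; Z: 94 − 2 = 92.
Z = 92 is uranium, so the daughter is ²³⁵₉₂U.

U-235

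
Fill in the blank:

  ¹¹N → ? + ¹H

C-10

Conserve mass number: 11 = A + 1, so A = 10.
Conserve atomic number: 7 = Z + 1, so Z = 6.
Z = 6 is carbon, so the species is ¹⁰C.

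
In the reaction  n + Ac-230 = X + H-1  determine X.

Ra-230

Conserve mass number: 1 + 230 = A + 1, so A = 230.
Conserve atomic number: 0 + 89 = Z + 1, so Z = 88.
Z = 88 is radium, so the species is Ra-230.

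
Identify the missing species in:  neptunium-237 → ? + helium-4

Pa-233

Conserve mass number: 237 = A + 4, so A = 233.
Conserve atomic number: 93 = Z + 2, so Z = 91.
Z = 91 is protactinium, so the species is protactinium-233.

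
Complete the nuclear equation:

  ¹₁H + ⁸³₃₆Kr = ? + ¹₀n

Rb-83

Conserve mass number: 1 + 83 = A + 1, so A = 83.
Conserve atomic number: 1 + 36 = Z + 0, so Z = 37.
Z = 37 is rubidium, so the species is ⁸³₃₇Rb.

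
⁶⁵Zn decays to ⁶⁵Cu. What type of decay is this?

beta-plus decay or electron capture

ΔA = 65 − 65 = 0; ΔZ = 29 − 30 = -1.
A is unchanged and Z drops by 1 — a proton has become a neutron (β⁺ emission or electron capture).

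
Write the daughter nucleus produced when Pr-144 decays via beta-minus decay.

Nd-144

Beta-minus decay: mass number changes by +0, atomic number by +1.
A: 144 = 144; Z: 59 + 1 = 60.
Z = 60 is neodymium, so the daughter is Nd-144.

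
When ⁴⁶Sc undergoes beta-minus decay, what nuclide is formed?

Beta-minus decay: mass number changes by +0, atomic number by +1.
A: 46 = 46; Z: 21 + 1 = 22.
Z = 22 is titanium, so the daughter is ⁴⁶Ti.

Ti-46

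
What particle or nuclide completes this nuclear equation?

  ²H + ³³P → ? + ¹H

Conserve mass number: 2 + 33 = A + 1, so A = 34.
Conserve atomic number: 1 + 15 = Z + 1, so Z = 15.
Z = 15 is phosphorus, so the species is ³⁴P.

P-34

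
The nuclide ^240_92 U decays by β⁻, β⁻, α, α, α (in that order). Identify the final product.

Ra-228

Start: (A, Z) = (240, 92).
After β⁻: (240, 93).
After β⁻: (240, 94).
After α: (236, 92).
After α: (232, 90).
After α: (228, 88).
Z = 88 is radium.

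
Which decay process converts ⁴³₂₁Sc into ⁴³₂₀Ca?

beta-plus decay or electron capture

ΔA = 43 − 43 = 0; ΔZ = 20 − 21 = -1.
A is unchanged and Z drops by 1 — a proton has become a neutron (β⁺ emission or electron capture).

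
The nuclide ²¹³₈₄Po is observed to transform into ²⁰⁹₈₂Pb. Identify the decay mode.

alpha decay

ΔA = 209 − 213 = -4; ΔZ = 82 − 84 = -2.
A drops by 4 and Z drops by 2 — the signature of alpha emission.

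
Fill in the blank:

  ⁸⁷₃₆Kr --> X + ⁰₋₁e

Rb-87

Conserve mass number: 87 = A + 0, so A = 87.
Conserve atomic number: 36 = Z − 1, so Z = 37.
Z = 37 is rubidium, so the species is ⁸⁷₃₇Rb.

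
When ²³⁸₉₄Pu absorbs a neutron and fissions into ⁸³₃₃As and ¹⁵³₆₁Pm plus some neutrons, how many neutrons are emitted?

3

Conserve mass number: 239 = 83 + 153 + k, so k = 239 − 236 = 3.
Check atomic number: 94 = 33 + 61 + 0 = 94. ✓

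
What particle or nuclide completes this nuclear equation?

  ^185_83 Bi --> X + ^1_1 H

Conserve mass number: 185 = A + 1, so A = 184.
Conserve atomic number: 83 = Z + 1, so Z = 82.
Z = 82 is lead, so the species is ^184_82 Pb.

Pb-184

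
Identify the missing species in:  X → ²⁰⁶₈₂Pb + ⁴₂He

Po-210

Conserve mass number: A = 206 + 4, so A = 210.
Conserve atomic number: Z = 82 + 2, so Z = 84.
Z = 84 is polonium, so the species is ²¹⁰₈₄Po.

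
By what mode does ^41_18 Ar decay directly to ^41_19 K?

beta-minus decay

ΔA = 41 − 41 = 0; ΔZ = 19 − 18 = +1.
A is unchanged and Z rises by 1 — a neutron has become a proton (β⁻ decay).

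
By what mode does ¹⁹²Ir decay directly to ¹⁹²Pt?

ΔA = 192 − 192 = 0; ΔZ = 78 − 77 = +1.
A is unchanged and Z rises by 1 — a neutron has become a proton (β⁻ decay).

beta-minus decay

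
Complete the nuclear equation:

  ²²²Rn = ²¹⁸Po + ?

Conserve mass number: 222 = 218 + A, so A = 4.
Conserve atomic number: 86 = 84 + Z, so Z = 2.
A = 4 and Z = 2 is ⁴He — an alpha particle.

alpha particle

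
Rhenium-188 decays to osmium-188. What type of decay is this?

beta-minus decay

ΔA = 188 − 188 = 0; ΔZ = 76 − 75 = +1.
A is unchanged and Z rises by 1 — a neutron has become a proton (β⁻ decay).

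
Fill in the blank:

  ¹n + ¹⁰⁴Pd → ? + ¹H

Conserve mass number: 1 + 104 = A + 1, so A = 104.
Conserve atomic number: 0 + 46 = Z + 1, so Z = 45.
Z = 45 is rhodium, so the species is ¹⁰⁴Rh.

Rh-104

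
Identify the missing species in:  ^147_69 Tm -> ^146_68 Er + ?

proton

Conserve mass number: 147 = 146 + A, so A = 1.
Conserve atomic number: 69 = 68 + Z, so Z = 1.
A = 1 and Z = 1 is ^1_1 H — a proton.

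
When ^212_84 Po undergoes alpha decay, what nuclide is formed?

Pb-208

Alpha decay: mass number changes by -4, atomic number by -2.
A: 212 − 4 = 208; Z: 84 − 2 = 82.
Z = 82 is lead, so the daughter is ^208_82 Pb.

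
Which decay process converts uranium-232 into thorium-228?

alpha decay

ΔA = 228 − 232 = -4; ΔZ = 90 − 92 = -2.
A drops by 4 and Z drops by 2 — the signature of alpha emission.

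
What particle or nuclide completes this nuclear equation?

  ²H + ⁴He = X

Conserve mass number: 2 + 4 = A, so A = 6.
Conserve atomic number: 1 + 2 = Z, so Z = 3.
Z = 3 is lithium, so the species is ⁶Li.

Li-6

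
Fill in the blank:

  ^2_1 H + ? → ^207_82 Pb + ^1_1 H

Pb-206

Conserve mass number: 2 + A = 207 + 1, so A = 206.
Conserve atomic number: 1 + Z = 82 + 1, so Z = 82.
Z = 82 is lead, so the species is ^206_82 Pb.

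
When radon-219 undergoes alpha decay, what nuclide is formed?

Alpha decay: mass number changes by -4, atomic number by -2.
A: 219 − 4 = 215; Z: 86 − 2 = 84.
Z = 84 is polonium, so the daughter is polonium-215.

Po-215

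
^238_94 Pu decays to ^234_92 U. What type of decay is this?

alpha decay

ΔA = 234 − 238 = -4; ΔZ = 92 − 94 = -2.
A drops by 4 and Z drops by 2 — the signature of alpha emission.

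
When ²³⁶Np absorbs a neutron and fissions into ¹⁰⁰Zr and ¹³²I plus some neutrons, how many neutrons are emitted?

5

Conserve mass number: 237 = 100 + 132 + k, so k = 237 − 232 = 5.
Check atomic number: 93 = 40 + 53 + 0 = 93. ✓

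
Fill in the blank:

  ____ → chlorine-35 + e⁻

S-35

Conserve mass number: A = 35 + 0, so A = 35.
Conserve atomic number: Z = 17 − 1, so Z = 16.
Z = 16 is sulfur, so the species is sulfur-35.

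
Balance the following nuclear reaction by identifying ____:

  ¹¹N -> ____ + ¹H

Conserve mass number: 11 = A + 1, so A = 10.
Conserve atomic number: 7 = Z + 1, so Z = 6.
Z = 6 is carbon, so the species is ¹⁰C.

C-10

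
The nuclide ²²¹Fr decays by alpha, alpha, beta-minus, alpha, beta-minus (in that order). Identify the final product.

Bi-209

Start: (A, Z) = (221, 87).
After α: (217, 85).
After α: (213, 83).
After β⁻: (213, 84).
After α: (209, 82).
After β⁻: (209, 83).
Z = 83 is bismuth.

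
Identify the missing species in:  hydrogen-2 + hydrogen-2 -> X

He-4

Conserve mass number: 2 + 2 = A, so A = 4.
Conserve atomic number: 1 + 1 = Z, so Z = 2.
A = 4 and Z = 2 is helium-4 — an alpha particle.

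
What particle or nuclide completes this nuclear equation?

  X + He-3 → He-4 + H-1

deuteron

Conserve mass number: A + 3 = 4 + 1, so A = 2.
Conserve atomic number: Z + 2 = 2 + 1, so Z = 1.
A = 2 and Z = 1 is H-2 — a deuteron.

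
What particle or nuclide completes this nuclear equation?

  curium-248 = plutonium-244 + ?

alpha particle

Conserve mass number: 248 = 244 + A, so A = 4.
Conserve atomic number: 96 = 94 + Z, so Z = 2.
A = 4 and Z = 2 is helium-4 — an alpha particle.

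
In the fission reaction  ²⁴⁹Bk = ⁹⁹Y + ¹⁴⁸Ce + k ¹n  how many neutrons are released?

Conserve mass number: 249 = 99 + 148 + k, so k = 249 − 247 = 2.
Check atomic number: 97 = 39 + 58 + 0 = 97. ✓

2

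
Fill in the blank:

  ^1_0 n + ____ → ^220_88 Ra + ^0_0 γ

Ra-219

Conserve mass number: 1 + A = 220 + 0, so A = 219.
Conserve atomic number: 0 + Z = 88 + 0, so Z = 88.
Z = 88 is radium, so the species is ^219_88 Ra.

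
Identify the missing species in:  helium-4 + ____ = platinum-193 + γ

Conserve mass number: 4 + A = 193 + 0, so A = 189.
Conserve atomic number: 2 + Z = 78 + 0, so Z = 76.
Z = 76 is osmium, so the species is osmium-189.

Os-189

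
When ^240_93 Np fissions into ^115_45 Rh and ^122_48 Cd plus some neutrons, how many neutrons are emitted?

3

Conserve mass number: 240 = 115 + 122 + k, so k = 240 − 237 = 3.
Check atomic number: 93 = 45 + 48 + 0 = 93. ✓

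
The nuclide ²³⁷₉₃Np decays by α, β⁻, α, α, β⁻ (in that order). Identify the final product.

Ac-225

Start: (A, Z) = (237, 93).
After α: (233, 91).
After β⁻: (233, 92).
After α: (229, 90).
After α: (225, 88).
After β⁻: (225, 89).
Z = 89 is actinium.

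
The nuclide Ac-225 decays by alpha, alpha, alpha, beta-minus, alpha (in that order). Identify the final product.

Start: (A, Z) = (225, 89).
After α: (221, 87).
After α: (217, 85).
After α: (213, 83).
After β⁻: (213, 84).
After α: (209, 82).
Z = 82 is lead.

Pb-209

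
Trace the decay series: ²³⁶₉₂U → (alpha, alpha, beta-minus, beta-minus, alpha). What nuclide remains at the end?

Ra-224

Start: (A, Z) = (236, 92).
After α: (232, 90).
After α: (228, 88).
After β⁻: (228, 89).
After β⁻: (228, 90).
After α: (224, 88).
Z = 88 is radium.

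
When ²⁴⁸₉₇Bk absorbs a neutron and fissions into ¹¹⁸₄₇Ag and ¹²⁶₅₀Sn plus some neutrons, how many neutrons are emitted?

5

Conserve mass number: 249 = 118 + 126 + k, so k = 249 − 244 = 5.
Check atomic number: 97 = 47 + 50 + 0 = 97. ✓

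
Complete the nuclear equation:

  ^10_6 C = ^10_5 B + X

positron

Conserve mass number: 10 = 10 + A, so A = 0.
Conserve atomic number: 6 = 5 + Z, so Z = 1.
A = 0 and Z = 1 is ^0_1 e — a positron.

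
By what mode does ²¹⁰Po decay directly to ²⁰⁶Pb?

ΔA = 206 − 210 = -4; ΔZ = 82 − 84 = -2.
A drops by 4 and Z drops by 2 — the signature of alpha emission.

alpha decay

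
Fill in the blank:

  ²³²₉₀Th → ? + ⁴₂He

Conserve mass number: 232 = A + 4, so A = 228.
Conserve atomic number: 90 = Z + 2, so Z = 88.
Z = 88 is radium, so the species is ²²⁸₈₈Ra.

Ra-228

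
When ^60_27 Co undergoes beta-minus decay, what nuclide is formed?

Beta-minus decay: mass number changes by +0, atomic number by +1.
A: 60 = 60; Z: 27 + 1 = 28.
Z = 28 is nickel, so the daughter is ^60_28 Ni.

Ni-60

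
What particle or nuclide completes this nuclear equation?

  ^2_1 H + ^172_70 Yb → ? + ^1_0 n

Conserve mass number: 2 + 172 = A + 1, so A = 173.
Conserve atomic number: 1 + 70 = Z + 0, so Z = 71.
Z = 71 is lutetium, so the species is ^173_71 Lu.

Lu-173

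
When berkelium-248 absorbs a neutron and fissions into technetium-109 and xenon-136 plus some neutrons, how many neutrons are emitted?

4

Conserve mass number: 249 = 109 + 136 + k, so k = 249 − 245 = 4.
Check atomic number: 97 = 43 + 54 + 0 = 97. ✓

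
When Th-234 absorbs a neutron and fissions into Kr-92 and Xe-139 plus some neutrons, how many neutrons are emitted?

Conserve mass number: 235 = 92 + 139 + k, so k = 235 − 231 = 4.
Check atomic number: 90 = 36 + 54 + 0 = 90. ✓

4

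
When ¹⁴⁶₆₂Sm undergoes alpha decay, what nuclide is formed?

Nd-142

Alpha decay: mass number changes by -4, atomic number by -2.
A: 146 − 4 = 142; Z: 62 − 2 = 60.
Z = 60 is neodymium, so the daughter is ¹⁴²₆₀Nd.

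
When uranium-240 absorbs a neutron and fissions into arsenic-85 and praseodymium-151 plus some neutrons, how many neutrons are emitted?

Conserve mass number: 241 = 85 + 151 + k, so k = 241 − 236 = 5.
Check atomic number: 92 = 33 + 59 + 0 = 92. ✓

5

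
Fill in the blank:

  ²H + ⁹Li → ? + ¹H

Li-10

Conserve mass number: 2 + 9 = A + 1, so A = 10.
Conserve atomic number: 1 + 3 = Z + 1, so Z = 3.
Z = 3 is lithium, so the species is ¹⁰Li.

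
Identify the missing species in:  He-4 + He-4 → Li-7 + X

proton

Conserve mass number: 4 + 4 = 7 + A, so A = 1.
Conserve atomic number: 2 + 2 = 3 + Z, so Z = 1.
A = 1 and Z = 1 is H-1 — a proton.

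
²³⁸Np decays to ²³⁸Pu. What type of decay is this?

beta-minus decay

ΔA = 238 − 238 = 0; ΔZ = 94 − 93 = +1.
A is unchanged and Z rises by 1 — a neutron has become a proton (β⁻ decay).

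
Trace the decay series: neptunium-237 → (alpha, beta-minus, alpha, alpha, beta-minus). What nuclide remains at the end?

Start: (A, Z) = (237, 93).
After α: (233, 91).
After β⁻: (233, 92).
After α: (229, 90).
After α: (225, 88).
After β⁻: (225, 89).
Z = 89 is actinium.

Ac-225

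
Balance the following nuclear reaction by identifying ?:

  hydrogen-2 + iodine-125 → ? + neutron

Conserve mass number: 2 + 125 = A + 1, so A = 126.
Conserve atomic number: 1 + 53 = Z + 0, so Z = 54.
Z = 54 is xenon, so the species is xenon-126.

Xe-126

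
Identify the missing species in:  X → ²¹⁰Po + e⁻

Conserve mass number: A = 210 + 0, so A = 210.
Conserve atomic number: Z = 84 − 1, so Z = 83.
Z = 83 is bismuth, so the species is ²¹⁰Bi.

Bi-210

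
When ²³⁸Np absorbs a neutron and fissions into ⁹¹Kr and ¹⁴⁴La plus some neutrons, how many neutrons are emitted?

Conserve mass number: 239 = 91 + 144 + k, so k = 239 − 235 = 4.
Check atomic number: 93 = 36 + 57 + 0 = 93. ✓

4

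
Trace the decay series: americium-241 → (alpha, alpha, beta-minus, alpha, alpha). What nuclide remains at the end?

Ra-225

Start: (A, Z) = (241, 95).
After α: (237, 93).
After α: (233, 91).
After β⁻: (233, 92).
After α: (229, 90).
After α: (225, 88).
Z = 88 is radium.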